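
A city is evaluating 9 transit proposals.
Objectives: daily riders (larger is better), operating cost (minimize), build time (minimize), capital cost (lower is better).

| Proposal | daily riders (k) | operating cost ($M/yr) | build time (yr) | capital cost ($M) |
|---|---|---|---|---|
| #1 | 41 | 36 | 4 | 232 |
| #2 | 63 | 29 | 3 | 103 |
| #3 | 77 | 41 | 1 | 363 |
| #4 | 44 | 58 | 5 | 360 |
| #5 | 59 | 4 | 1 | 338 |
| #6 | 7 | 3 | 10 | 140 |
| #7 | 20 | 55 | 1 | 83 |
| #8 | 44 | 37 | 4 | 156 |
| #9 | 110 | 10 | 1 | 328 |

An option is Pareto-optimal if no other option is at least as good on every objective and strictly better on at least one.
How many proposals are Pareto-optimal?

#1: dominated by #2 (daily riders 63≥41, operating cost 29≤36, build time 3≤4, capital cost 103≤232).
#2: not dominated.
#3: dominated by #9 (daily riders 110≥77, operating cost 10≤41, build time 1≤1, capital cost 328≤363).
#4: dominated by #2 (daily riders 63≥44, operating cost 29≤58, build time 3≤5, capital cost 103≤360).
#5: not dominated.
#6: not dominated (best operating cost).
#7: not dominated (best capital cost).
#8: dominated by #2 (daily riders 63≥44, operating cost 29≤37, build time 3≤4, capital cost 103≤156).
#9: not dominated (best daily riders).
Pareto-optimal: #2, #5, #6, #7, #9 → 5.

5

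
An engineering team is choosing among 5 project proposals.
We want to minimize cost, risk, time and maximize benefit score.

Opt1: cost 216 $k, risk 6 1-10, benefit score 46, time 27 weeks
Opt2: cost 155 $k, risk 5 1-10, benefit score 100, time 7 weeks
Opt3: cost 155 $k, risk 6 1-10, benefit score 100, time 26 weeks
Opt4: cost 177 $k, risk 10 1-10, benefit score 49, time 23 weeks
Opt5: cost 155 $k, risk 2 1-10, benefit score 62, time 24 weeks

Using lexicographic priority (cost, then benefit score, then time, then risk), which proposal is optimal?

First minimize cost: best is 155, kept {Opt2, Opt3, Opt5}.
Then maximize benefit score: best is 100, kept {Opt2, Opt3}.
Then minimize time: best is 7, kept {Opt2}.

Opt2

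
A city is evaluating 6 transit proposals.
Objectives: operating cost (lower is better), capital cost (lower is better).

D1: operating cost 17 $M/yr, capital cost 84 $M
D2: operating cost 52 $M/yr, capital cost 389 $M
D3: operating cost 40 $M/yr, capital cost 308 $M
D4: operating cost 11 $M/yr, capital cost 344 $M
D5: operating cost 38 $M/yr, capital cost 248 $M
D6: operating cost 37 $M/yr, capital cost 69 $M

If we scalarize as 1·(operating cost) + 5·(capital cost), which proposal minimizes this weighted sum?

D6

D1: 1·17 + 5·84 = 437
D2: 1·52 + 5·389 = 1997
D3: 1·40 + 5·308 = 1580
D4: 1·11 + 5·344 = 1731
D5: 1·38 + 5·248 = 1278
D6: 1·37 + 5·69 = 382
Lowest: D6 at 382.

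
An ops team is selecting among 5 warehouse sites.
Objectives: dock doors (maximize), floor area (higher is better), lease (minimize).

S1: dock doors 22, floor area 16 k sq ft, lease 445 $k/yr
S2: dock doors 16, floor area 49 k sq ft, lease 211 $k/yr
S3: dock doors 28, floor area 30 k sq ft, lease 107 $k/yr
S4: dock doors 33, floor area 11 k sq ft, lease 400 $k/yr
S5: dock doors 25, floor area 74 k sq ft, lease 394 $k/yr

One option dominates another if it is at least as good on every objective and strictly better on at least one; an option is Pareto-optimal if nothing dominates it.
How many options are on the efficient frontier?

S1: dominated by S3 (dock doors 28≥22, floor area 30≥16, lease 107≤445).
S2: not dominated.
S3: not dominated (best lease).
S4: not dominated (best dock doors).
S5: not dominated (best floor area).
Pareto-optimal: S2, S3, S4, S5 → 4.

4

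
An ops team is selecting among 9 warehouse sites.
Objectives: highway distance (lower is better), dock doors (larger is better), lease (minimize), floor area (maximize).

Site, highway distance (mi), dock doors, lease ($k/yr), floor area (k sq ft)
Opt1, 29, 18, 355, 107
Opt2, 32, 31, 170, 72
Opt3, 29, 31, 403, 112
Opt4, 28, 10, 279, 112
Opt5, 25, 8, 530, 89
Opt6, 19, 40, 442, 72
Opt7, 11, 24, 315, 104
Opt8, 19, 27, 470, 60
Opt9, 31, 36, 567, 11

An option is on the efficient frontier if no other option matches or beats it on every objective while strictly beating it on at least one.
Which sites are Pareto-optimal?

Opt1, Opt2, Opt3, Opt4, Opt6, Opt7

Opt1: not dominated.
Opt2: not dominated (best lease).
Opt3: not dominated.
Opt4: not dominated.
Opt5: dominated by Opt7 (highway distance 11≤25, dock doors 24≥8, lease 315≤530, floor area 104≥89).
Opt6: not dominated (best dock doors).
Opt7: not dominated (best highway distance).
Opt8: dominated by Opt6 (highway distance 19≤19, dock doors 40≥27, lease 442≤470, floor area 72≥60).
Opt9: dominated by Opt6 (highway distance 19≤31, dock doors 40≥36, lease 442≤567, floor area 72≥11).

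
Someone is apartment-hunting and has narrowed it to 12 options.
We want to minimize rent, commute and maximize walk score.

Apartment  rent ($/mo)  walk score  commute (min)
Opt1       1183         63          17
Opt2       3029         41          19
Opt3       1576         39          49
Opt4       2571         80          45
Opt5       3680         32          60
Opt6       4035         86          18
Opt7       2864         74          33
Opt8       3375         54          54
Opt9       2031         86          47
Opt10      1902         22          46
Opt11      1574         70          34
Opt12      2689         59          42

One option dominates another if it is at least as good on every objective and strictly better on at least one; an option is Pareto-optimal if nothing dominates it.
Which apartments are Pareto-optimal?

Opt1, Opt4, Opt6, Opt7, Opt9, Opt11

Opt1: not dominated (best rent).
Opt2: dominated by Opt1 (rent 1183≤3029, walk score 63≥41, commute 17≤19).
Opt3: dominated by Opt1 (rent 1183≤1576, walk score 63≥39, commute 17≤49).
Opt4: not dominated.
Opt5: dominated by Opt1 (rent 1183≤3680, walk score 63≥32, commute 17≤60).
Opt6: not dominated.
Opt7: not dominated.
Opt8: dominated by Opt1 (rent 1183≤3375, walk score 63≥54, commute 17≤54).
Opt9: not dominated.
Opt10: dominated by Opt1 (rent 1183≤1902, walk score 63≥22, commute 17≤46).
Opt11: not dominated.
Opt12: dominated by Opt1 (rent 1183≤2689, walk score 63≥59, commute 17≤42).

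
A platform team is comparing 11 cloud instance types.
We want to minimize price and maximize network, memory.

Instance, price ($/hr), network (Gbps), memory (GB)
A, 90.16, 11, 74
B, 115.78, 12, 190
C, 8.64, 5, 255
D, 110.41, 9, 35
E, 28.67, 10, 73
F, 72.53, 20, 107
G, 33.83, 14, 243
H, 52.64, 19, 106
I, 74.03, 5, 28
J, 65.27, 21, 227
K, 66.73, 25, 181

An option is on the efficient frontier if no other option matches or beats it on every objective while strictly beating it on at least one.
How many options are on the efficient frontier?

A: dominated by F (price 72.53≤90.16, network 20≥11, memory 107≥74).
B: dominated by G (price 33.83≤115.78, network 14≥12, memory 243≥190).
C: not dominated (best price).
D: dominated by A (price 90.16≤110.41, network 11≥9, memory 74≥35).
E: not dominated.
F: dominated by J (price 65.27≤72.53, network 21≥20, memory 227≥107).
G: not dominated.
H: not dominated.
I: dominated by C (price 8.64≤74.03, network 5≥5, memory 255≥28).
J: not dominated.
K: not dominated (best network).
Pareto-optimal: C, E, G, H, J, K → 6.

6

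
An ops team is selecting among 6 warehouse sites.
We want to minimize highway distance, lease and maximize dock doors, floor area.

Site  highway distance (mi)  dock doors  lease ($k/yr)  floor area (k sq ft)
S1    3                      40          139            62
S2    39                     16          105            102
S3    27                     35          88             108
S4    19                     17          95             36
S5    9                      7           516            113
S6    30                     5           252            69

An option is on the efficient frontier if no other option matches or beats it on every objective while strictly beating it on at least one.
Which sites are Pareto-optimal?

S1, S3, S4, S5

S1: not dominated (best highway distance).
S2: dominated by S3 (highway distance 27≤39, dock doors 35≥16, lease 88≤105, floor area 108≥102).
S3: not dominated (best lease).
S4: not dominated.
S5: not dominated (best floor area).
S6: dominated by S3 (highway distance 27≤30, dock doors 35≥5, lease 88≤252, floor area 108≥69).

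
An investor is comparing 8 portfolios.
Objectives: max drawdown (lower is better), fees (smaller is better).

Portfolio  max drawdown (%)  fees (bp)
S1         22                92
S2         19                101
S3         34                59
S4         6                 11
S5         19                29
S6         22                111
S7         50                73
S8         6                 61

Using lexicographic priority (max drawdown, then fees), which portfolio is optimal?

S4

First minimize max drawdown: best is 6, kept {S4, S8}.
Then minimize fees: best is 11, kept {S4}.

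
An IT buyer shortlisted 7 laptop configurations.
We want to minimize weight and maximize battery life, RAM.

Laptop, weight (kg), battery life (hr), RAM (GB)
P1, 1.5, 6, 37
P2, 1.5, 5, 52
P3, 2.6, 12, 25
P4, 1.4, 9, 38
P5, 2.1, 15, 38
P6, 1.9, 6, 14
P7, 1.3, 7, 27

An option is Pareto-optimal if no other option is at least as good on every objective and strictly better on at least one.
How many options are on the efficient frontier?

P1: dominated by P4 (weight 1.4≤1.5, battery life 9≥6, RAM 38≥37).
P2: not dominated (best RAM).
P3: dominated by P5 (weight 2.1≤2.6, battery life 15≥12, RAM 38≥25).
P4: not dominated.
P5: not dominated (best battery life).
P6: dominated by P1 (weight 1.5≤1.9, battery life 6≥6, RAM 37≥14).
P7: not dominated (best weight).
Pareto-optimal: P2, P4, P5, P7 → 4.

4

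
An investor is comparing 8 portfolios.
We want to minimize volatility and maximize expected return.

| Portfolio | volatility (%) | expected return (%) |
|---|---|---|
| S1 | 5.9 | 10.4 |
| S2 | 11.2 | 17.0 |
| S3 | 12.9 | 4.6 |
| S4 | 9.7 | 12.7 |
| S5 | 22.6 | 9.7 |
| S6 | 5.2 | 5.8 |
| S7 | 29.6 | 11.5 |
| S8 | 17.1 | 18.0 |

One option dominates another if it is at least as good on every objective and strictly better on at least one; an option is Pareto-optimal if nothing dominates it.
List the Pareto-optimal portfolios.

S1, S2, S4, S6, S8

S1: not dominated.
S2: not dominated.
S3: dominated by S1 (volatility 5.9≤12.9, expected return 10.4≥4.6).
S4: not dominated.
S5: dominated by S1 (volatility 5.9≤22.6, expected return 10.4≥9.7).
S6: not dominated (best volatility).
S7: dominated by S2 (volatility 11.2≤29.6, expected return 17.0≥11.5).
S8: not dominated (best expected return).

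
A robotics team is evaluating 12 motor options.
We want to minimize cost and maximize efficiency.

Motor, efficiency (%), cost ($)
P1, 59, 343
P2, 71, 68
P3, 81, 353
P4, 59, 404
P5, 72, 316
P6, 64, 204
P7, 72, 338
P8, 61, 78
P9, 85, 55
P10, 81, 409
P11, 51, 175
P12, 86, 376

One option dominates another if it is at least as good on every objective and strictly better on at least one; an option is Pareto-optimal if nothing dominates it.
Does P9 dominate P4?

P9 vs P4: efficiency 85≥59, cost 55≤404 — P9 is at least as good on every objective with at least one strict improvement.

Yes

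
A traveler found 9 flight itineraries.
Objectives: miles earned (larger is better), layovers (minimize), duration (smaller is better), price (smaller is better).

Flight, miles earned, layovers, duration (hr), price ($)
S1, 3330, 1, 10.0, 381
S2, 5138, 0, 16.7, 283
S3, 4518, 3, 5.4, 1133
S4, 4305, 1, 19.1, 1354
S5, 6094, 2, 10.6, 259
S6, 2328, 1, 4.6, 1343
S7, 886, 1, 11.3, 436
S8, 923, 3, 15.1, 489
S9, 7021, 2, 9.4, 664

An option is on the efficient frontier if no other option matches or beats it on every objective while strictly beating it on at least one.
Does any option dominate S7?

Yes

S1 vs S7: miles earned 3330≥886, layovers 1≤1, duration 10.0≤11.3, price 381≤436 — S1 is at least as good on every objective and strictly better on at least one, so S1 dominates S7.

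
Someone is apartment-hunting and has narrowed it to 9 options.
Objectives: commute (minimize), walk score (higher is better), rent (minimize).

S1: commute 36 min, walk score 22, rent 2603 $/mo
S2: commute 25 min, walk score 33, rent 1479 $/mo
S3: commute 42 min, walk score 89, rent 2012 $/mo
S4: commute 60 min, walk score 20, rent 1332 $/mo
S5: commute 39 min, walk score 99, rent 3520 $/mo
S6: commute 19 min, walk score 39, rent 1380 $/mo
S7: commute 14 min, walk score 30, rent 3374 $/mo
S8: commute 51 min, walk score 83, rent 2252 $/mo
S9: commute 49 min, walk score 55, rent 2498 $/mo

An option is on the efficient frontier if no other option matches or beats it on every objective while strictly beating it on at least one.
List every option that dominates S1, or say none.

S2: commute 25≤36, walk score 33≥22, rent 1479≤2603 — dominates S1.
S6: commute 19≤36, walk score 39≥22, rent 1380≤2603 — dominates S1.
Others (S3, S4, S5, S7, S8, S9) are each worse than S1 on at least one objective.

S2, S6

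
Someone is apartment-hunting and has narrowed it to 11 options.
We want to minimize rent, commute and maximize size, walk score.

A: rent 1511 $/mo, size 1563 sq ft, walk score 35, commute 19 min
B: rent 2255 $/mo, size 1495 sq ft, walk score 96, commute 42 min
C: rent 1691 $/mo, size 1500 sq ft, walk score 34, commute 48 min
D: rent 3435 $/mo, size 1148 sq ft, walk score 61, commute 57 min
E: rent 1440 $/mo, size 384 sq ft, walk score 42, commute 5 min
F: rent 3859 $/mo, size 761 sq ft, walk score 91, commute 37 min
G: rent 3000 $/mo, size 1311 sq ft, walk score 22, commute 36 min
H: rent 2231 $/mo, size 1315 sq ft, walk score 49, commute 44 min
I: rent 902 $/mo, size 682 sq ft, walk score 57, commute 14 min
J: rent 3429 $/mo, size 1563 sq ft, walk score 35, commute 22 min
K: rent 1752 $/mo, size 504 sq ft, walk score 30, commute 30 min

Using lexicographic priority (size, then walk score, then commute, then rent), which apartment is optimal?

A

First maximize size: best is 1563, kept {A, J}.
Then maximize walk score: best is 35, kept {A, J}.
Then minimize commute: best is 19, kept {A}.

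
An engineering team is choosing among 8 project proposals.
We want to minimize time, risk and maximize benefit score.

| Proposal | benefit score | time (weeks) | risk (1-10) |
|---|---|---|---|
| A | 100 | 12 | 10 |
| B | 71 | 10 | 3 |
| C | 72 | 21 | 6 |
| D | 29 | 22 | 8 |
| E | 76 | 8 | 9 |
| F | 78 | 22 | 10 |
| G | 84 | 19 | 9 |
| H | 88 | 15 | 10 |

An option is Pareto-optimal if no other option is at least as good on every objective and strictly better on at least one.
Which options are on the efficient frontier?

A: not dominated (best benefit score).
B: not dominated (best risk).
C: not dominated.
D: dominated by B (benefit score 71≥29, time 10≤22, risk 3≤8).
E: not dominated (best time).
F: dominated by A (benefit score 100≥78, time 12≤22, risk 10≤10).
G: not dominated.
H: dominated by A (benefit score 100≥88, time 12≤15, risk 10≤10).

A, B, C, E, G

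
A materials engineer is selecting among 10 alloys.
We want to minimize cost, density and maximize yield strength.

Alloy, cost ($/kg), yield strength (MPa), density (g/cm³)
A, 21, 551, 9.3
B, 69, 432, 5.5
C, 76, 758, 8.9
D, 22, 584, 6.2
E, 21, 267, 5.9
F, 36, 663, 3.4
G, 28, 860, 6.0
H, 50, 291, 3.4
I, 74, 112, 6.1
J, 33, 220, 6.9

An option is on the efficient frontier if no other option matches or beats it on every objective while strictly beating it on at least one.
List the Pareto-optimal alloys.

A, D, E, F, G

A: not dominated.
B: dominated by F (cost 36≤69, yield strength 663≥432, density 3.4≤5.5).
C: dominated by G (cost 28≤76, yield strength 860≥758, density 6.0≤8.9).
D: not dominated.
E: not dominated.
F: not dominated.
G: not dominated (best yield strength).
H: dominated by F (cost 36≤50, yield strength 663≥291, density 3.4≤3.4).
I: dominated by B (cost 69≤74, yield strength 432≥112, density 5.5≤6.1).
J: dominated by D (cost 22≤33, yield strength 584≥220, density 6.2≤6.9).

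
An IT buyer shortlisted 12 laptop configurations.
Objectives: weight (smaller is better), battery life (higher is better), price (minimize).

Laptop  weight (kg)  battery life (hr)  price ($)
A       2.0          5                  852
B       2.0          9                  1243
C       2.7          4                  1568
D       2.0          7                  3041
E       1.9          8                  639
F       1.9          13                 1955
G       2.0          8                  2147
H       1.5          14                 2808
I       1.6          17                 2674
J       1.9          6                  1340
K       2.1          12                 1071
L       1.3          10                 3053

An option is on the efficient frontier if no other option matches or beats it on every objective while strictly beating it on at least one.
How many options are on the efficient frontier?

A: dominated by E (weight 1.9≤2.0, battery life 8≥5, price 639≤852).
B: not dominated.
C: dominated by A (weight 2.0≤2.7, battery life 5≥4, price 852≤1568).
D: dominated by B (weight 2.0≤2.0, battery life 9≥7, price 1243≤3041).
E: not dominated (best price).
F: not dominated.
G: dominated by B (weight 2.0≤2.0, battery life 9≥8, price 1243≤2147).
H: not dominated.
I: not dominated (best battery life).
J: dominated by E (weight 1.9≤1.9, battery life 8≥6, price 639≤1340).
K: not dominated.
L: not dominated (best weight).
Pareto-optimal: B, E, F, H, I, K, L → 7.

7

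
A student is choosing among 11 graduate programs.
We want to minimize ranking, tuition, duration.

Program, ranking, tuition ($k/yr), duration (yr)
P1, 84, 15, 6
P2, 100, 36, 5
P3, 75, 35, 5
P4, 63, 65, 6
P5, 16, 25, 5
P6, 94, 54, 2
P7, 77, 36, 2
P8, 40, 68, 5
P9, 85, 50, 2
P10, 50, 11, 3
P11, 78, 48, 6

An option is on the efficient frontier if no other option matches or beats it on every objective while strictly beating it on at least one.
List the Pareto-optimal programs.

P5, P7, P10

P1: dominated by P10 (ranking 50≤84, tuition 11≤15, duration 3≤6).
P2: dominated by P3 (ranking 75≤100, tuition 35≤36, duration 5≤5).
P3: dominated by P5 (ranking 16≤75, tuition 25≤35, duration 5≤5).
P4: dominated by P5 (ranking 16≤63, tuition 25≤65, duration 5≤6).
P5: not dominated (best ranking).
P6: dominated by P7 (ranking 77≤94, tuition 36≤54, duration 2≤2).
P7: not dominated.
P8: dominated by P5 (ranking 16≤40, tuition 25≤68, duration 5≤5).
P9: dominated by P7 (ranking 77≤85, tuition 36≤50, duration 2≤2).
P10: not dominated (best tuition).
P11: dominated by P3 (ranking 75≤78, tuition 35≤48, duration 5≤6).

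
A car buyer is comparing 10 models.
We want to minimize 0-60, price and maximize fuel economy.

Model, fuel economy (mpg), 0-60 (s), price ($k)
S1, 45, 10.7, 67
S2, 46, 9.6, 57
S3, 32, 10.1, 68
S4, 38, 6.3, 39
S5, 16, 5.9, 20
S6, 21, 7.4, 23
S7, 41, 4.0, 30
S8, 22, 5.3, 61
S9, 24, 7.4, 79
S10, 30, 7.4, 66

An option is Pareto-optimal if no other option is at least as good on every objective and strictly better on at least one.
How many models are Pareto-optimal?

4

S1: dominated by S2 (fuel economy 46≥45, 0-60 9.6≤10.7, price 57≤67).
S2: not dominated (best fuel economy).
S3: dominated by S2 (fuel economy 46≥32, 0-60 9.6≤10.1, price 57≤68).
S4: dominated by S7 (fuel economy 41≥38, 0-60 4.0≤6.3, price 30≤39).
S5: not dominated (best price).
S6: not dominated.
S7: not dominated (best 0-60).
S8: dominated by S7 (fuel economy 41≥22, 0-60 4.0≤5.3, price 30≤61).
S9: dominated by S4 (fuel economy 38≥24, 0-60 6.3≤7.4, price 39≤79).
S10: dominated by S4 (fuel economy 38≥30, 0-60 6.3≤7.4, price 39≤66).
Pareto-optimal: S2, S5, S6, S7 → 4.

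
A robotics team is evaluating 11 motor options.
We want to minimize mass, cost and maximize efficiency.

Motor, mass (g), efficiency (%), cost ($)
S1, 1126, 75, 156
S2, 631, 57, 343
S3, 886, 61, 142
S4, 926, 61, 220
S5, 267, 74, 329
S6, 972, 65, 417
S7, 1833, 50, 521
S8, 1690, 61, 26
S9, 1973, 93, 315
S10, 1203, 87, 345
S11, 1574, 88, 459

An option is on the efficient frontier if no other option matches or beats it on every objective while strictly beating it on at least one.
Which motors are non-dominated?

S1: not dominated.
S2: dominated by S5 (mass 267≤631, efficiency 74≥57, cost 329≤343).
S3: not dominated.
S4: dominated by S3 (mass 886≤926, efficiency 61≥61, cost 142≤220).
S5: not dominated (best mass).
S6: dominated by S5 (mass 267≤972, efficiency 74≥65, cost 329≤417).
S7: dominated by S1 (mass 1126≤1833, efficiency 75≥50, cost 156≤521).
S8: not dominated (best cost).
S9: not dominated (best efficiency).
S10: not dominated.
S11: not dominated.

S1, S3, S5, S8, S9, S10, S11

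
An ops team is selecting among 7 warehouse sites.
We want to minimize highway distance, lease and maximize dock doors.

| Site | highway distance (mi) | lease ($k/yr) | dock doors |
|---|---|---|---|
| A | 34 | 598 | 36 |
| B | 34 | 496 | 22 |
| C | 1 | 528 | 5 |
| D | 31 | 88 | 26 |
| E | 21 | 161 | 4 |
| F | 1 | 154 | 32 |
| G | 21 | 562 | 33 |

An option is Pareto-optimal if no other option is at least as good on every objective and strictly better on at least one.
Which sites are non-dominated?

A: not dominated (best dock doors).
B: dominated by D (highway distance 31≤34, lease 88≤496, dock doors 26≥22).
C: dominated by F (highway distance 1≤1, lease 154≤528, dock doors 32≥5).
D: not dominated (best lease).
E: dominated by F (highway distance 1≤21, lease 154≤161, dock doors 32≥4).
F: not dominated.
G: not dominated.

A, D, F, G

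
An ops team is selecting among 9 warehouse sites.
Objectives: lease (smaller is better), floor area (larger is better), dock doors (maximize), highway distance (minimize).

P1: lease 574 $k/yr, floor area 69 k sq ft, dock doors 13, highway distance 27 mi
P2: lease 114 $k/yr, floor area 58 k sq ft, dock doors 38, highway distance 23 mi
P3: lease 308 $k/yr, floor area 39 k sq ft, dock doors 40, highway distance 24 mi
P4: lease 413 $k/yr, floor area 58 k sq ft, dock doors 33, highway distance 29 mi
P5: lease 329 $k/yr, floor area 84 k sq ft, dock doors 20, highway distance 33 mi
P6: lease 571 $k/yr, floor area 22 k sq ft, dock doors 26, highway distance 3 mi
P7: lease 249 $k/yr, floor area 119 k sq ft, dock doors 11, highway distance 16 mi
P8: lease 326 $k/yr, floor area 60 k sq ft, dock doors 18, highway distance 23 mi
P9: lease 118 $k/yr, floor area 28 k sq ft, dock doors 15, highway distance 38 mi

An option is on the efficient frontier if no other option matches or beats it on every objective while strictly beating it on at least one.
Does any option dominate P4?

Yes

P2 vs P4: lease 114≤413, floor area 58≥58, dock doors 38≥33, highway distance 23≤29 — P2 is at least as good on every objective and strictly better on at least one, so P2 dominates P4.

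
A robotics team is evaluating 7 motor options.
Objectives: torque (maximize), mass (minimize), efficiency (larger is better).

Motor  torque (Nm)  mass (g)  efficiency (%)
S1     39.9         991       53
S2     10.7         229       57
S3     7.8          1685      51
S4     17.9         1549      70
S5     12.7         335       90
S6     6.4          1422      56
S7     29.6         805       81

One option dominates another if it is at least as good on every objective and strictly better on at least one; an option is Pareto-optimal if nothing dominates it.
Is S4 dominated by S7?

S7 vs S4: torque 29.6≥17.9, mass 805≤1549, efficiency 81≥70 — S7 is at least as good on every objective with at least one strict improvement.

Yes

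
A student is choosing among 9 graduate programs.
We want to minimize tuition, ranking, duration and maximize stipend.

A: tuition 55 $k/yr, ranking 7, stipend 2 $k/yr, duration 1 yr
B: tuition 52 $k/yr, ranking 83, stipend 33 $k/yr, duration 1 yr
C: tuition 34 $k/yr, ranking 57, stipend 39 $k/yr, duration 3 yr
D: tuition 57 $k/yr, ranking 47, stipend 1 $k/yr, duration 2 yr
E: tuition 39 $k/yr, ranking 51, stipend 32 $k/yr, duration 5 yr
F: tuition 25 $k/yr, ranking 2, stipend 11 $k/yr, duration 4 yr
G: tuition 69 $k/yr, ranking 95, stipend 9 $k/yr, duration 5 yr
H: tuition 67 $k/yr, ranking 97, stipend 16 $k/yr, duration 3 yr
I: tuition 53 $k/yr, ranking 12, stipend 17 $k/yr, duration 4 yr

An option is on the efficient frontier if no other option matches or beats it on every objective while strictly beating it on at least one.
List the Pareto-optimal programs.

A: not dominated.
B: not dominated.
C: not dominated (best stipend).
D: dominated by A (tuition 55≤57, ranking 7≤47, stipend 2≥1, duration 1≤2).
E: not dominated.
F: not dominated (best tuition).
G: dominated by B (tuition 52≤69, ranking 83≤95, stipend 33≥9, duration 1≤5).
H: dominated by B (tuition 52≤67, ranking 83≤97, stipend 33≥16, duration 1≤3).
I: not dominated.

A, B, C, E, F, I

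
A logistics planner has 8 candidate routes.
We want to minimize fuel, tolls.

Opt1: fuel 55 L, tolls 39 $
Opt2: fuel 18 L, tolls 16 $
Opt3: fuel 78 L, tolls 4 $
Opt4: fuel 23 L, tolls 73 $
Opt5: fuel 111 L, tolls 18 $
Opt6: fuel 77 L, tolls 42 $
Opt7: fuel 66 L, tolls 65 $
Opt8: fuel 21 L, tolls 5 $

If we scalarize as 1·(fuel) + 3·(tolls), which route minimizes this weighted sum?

Opt1: 1·55 + 3·39 = 172
Opt2: 1·18 + 3·16 = 66
Opt3: 1·78 + 3·4 = 90
Opt4: 1·23 + 3·73 = 242
Opt5: 1·111 + 3·18 = 165
Opt6: 1·77 + 3·42 = 203
Opt7: 1·66 + 3·65 = 261
Opt8: 1·21 + 3·5 = 36
Lowest: Opt8 at 36.

Opt8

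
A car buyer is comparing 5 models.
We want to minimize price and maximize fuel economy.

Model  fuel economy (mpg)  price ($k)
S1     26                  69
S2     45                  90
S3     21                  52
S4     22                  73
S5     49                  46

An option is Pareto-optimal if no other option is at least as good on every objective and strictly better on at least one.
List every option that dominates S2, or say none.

S5

S5: fuel economy 49≥45, price 46≤90 — dominates S2.
Others (S1, S3, S4) are each worse than S2 on at least one objective.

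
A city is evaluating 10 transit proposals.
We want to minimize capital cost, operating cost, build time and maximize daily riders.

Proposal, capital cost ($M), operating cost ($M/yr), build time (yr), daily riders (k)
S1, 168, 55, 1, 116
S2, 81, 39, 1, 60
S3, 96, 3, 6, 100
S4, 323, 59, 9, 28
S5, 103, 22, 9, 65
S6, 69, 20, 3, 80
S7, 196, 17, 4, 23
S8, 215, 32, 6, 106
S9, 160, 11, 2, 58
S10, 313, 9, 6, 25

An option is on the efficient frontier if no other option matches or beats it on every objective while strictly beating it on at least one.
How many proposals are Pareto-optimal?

S1: not dominated (best daily riders).
S2: not dominated.
S3: not dominated (best operating cost).
S4: dominated by S1 (capital cost 168≤323, operating cost 55≤59, build time 1≤9, daily riders 116≥28).
S5: dominated by S3 (capital cost 96≤103, operating cost 3≤22, build time 6≤9, daily riders 100≥65).
S6: not dominated (best capital cost).
S7: dominated by S9 (capital cost 160≤196, operating cost 11≤17, build time 2≤4, daily riders 58≥23).
S8: not dominated.
S9: not dominated.
S10: dominated by S3 (capital cost 96≤313, operating cost 3≤9, build time 6≤6, daily riders 100≥25).
Pareto-optimal: S1, S2, S3, S6, S8, S9 → 6.

6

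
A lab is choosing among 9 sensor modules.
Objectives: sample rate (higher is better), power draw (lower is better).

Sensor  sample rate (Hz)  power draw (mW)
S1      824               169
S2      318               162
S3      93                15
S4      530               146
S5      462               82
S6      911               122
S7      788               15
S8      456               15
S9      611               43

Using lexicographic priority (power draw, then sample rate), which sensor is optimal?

S7

First minimize power draw: best is 15, kept {S3, S7, S8}.
Then maximize sample rate: best is 788, kept {S7}.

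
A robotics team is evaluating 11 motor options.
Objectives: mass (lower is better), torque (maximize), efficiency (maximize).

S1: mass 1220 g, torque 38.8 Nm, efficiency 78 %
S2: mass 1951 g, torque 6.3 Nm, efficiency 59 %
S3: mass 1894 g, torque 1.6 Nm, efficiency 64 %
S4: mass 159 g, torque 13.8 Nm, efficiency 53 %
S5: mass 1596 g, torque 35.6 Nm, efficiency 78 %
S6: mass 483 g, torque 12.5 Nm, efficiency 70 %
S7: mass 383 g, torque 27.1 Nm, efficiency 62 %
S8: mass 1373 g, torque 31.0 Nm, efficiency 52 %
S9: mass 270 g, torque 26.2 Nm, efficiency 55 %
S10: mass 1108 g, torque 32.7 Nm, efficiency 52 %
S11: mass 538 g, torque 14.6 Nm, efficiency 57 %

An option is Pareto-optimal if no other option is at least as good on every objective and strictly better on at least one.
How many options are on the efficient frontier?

S1: not dominated (best torque).
S2: dominated by S1 (mass 1220≤1951, torque 38.8≥6.3, efficiency 78≥59).
S3: dominated by S1 (mass 1220≤1894, torque 38.8≥1.6, efficiency 78≥64).
S4: not dominated (best mass).
S5: dominated by S1 (mass 1220≤1596, torque 38.8≥35.6, efficiency 78≥78).
S6: not dominated.
S7: not dominated.
S8: dominated by S1 (mass 1220≤1373, torque 38.8≥31.0, efficiency 78≥52).
S9: not dominated.
S10: not dominated.
S11: dominated by S7 (mass 383≤538, torque 27.1≥14.6, efficiency 62≥57).
Pareto-optimal: S1, S4, S6, S7, S9, S10 → 6.

6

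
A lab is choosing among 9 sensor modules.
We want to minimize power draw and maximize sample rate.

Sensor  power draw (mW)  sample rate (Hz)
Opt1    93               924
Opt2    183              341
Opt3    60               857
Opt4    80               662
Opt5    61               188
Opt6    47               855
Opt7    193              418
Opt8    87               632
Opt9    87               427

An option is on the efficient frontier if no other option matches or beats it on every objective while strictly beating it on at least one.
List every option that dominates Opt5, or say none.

Opt3, Opt6

Opt3: power draw 60≤61, sample rate 857≥188 — dominates Opt5.
Opt6: power draw 47≤61, sample rate 855≥188 — dominates Opt5.
Others (Opt1, Opt2, Opt4, Opt7, Opt8, Opt9) are each worse than Opt5 on at least one objective.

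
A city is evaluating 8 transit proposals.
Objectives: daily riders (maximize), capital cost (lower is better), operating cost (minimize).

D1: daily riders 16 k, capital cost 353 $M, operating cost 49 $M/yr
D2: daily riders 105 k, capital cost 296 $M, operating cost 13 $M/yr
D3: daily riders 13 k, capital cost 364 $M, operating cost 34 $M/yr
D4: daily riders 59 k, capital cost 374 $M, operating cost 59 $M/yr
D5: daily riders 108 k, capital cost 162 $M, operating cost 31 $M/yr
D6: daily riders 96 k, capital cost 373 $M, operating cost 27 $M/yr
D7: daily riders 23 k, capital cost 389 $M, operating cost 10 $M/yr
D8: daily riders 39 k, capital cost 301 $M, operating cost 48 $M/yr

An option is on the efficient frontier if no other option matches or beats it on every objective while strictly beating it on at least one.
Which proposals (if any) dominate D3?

D2: daily riders 105≥13, capital cost 296≤364, operating cost 13≤34 — dominates D3.
D5: daily riders 108≥13, capital cost 162≤364, operating cost 31≤34 — dominates D3.
Others (D1, D4, D6, D7, D8) are each worse than D3 on at least one objective.

D2, D5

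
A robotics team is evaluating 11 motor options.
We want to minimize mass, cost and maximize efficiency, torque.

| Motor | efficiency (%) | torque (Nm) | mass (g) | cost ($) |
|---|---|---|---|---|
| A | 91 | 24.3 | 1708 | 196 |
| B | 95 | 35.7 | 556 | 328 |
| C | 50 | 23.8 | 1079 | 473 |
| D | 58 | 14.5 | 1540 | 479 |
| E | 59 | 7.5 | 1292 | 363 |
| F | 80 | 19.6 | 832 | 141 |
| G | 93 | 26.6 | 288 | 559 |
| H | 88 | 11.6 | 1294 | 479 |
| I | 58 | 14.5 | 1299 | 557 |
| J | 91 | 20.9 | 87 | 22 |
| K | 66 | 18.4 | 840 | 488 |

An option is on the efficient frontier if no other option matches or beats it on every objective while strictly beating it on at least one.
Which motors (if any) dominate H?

B: efficiency 95≥88, torque 35.7≥11.6, mass 556≤1294, cost 328≤479 — dominates H.
J: efficiency 91≥88, torque 20.9≥11.6, mass 87≤1294, cost 22≤479 — dominates H.
Others (A, C, D, E, F, G, I, K) are each worse than H on at least one objective.

B, J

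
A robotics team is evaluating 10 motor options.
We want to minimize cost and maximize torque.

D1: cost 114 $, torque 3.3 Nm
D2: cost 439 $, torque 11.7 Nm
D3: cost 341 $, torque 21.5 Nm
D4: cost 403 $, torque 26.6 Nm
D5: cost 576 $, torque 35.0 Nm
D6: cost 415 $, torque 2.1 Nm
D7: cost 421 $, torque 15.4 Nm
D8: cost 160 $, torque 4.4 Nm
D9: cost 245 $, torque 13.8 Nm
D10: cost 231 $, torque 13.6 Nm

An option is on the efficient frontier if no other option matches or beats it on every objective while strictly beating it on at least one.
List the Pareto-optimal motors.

D1: not dominated (best cost).
D2: dominated by D3 (cost 341≤439, torque 21.5≥11.7).
D3: not dominated.
D4: not dominated.
D5: not dominated (best torque).
D6: dominated by D1 (cost 114≤415, torque 3.3≥2.1).
D7: dominated by D3 (cost 341≤421, torque 21.5≥15.4).
D8: not dominated.
D9: not dominated.
D10: not dominated.

D1, D3, D4, D5, D8, D9, D10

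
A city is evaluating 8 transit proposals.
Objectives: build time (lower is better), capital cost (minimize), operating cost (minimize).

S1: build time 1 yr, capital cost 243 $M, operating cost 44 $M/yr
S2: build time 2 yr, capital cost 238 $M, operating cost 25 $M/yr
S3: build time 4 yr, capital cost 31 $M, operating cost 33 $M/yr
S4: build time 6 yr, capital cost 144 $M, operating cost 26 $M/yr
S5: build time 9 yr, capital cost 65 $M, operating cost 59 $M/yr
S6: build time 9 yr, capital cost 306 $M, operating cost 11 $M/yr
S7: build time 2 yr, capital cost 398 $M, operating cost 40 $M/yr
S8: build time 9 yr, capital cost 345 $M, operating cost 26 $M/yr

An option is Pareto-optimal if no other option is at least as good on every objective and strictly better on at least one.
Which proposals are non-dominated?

S1, S2, S3, S4, S6

S1: not dominated (best build time).
S2: not dominated.
S3: not dominated (best capital cost).
S4: not dominated.
S5: dominated by S3 (build time 4≤9, capital cost 31≤65, operating cost 33≤59).
S6: not dominated (best operating cost).
S7: dominated by S2 (build time 2≤2, capital cost 238≤398, operating cost 25≤40).
S8: dominated by S2 (build time 2≤9, capital cost 238≤345, operating cost 25≤26).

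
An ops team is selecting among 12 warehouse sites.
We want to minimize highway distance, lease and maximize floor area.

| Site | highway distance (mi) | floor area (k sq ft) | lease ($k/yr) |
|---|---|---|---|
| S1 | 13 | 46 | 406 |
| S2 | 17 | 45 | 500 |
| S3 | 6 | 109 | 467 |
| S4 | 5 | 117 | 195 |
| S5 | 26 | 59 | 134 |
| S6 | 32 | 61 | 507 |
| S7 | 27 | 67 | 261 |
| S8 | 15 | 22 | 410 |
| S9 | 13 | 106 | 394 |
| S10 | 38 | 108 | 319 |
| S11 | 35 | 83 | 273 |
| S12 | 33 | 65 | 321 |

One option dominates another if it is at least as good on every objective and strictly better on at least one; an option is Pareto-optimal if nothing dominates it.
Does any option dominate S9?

Yes

S4 vs S9: highway distance 5≤13, floor area 117≥106, lease 195≤394 — S4 is at least as good on every objective and strictly better on at least one, so S4 dominates S9.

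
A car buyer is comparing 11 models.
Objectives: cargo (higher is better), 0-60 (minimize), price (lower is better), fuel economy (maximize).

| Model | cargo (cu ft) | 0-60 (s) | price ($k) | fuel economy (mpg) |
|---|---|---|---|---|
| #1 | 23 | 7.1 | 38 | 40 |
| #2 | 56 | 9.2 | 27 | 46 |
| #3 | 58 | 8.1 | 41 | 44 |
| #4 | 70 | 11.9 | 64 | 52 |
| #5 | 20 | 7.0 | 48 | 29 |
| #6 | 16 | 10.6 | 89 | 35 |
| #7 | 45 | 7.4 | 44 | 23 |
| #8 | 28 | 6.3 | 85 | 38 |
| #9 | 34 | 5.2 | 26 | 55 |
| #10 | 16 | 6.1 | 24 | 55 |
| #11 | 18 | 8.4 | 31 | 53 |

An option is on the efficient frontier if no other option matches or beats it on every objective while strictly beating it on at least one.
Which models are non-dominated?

#2, #3, #4, #7, #9, #10

#1: dominated by #9 (cargo 34≥23, 0-60 5.2≤7.1, price 26≤38, fuel economy 55≥40).
#2: not dominated.
#3: not dominated.
#4: not dominated (best cargo).
#5: dominated by #9 (cargo 34≥20, 0-60 5.2≤7.0, price 26≤48, fuel economy 55≥29).
#6: dominated by #1 (cargo 23≥16, 0-60 7.1≤10.6, price 38≤89, fuel economy 40≥35).
#7: not dominated.
#8: dominated by #9 (cargo 34≥28, 0-60 5.2≤6.3, price 26≤85, fuel economy 55≥38).
#9: not dominated (best 0-60).
#10: not dominated (best price).
#11: dominated by #9 (cargo 34≥18, 0-60 5.2≤8.4, price 26≤31, fuel economy 55≥53).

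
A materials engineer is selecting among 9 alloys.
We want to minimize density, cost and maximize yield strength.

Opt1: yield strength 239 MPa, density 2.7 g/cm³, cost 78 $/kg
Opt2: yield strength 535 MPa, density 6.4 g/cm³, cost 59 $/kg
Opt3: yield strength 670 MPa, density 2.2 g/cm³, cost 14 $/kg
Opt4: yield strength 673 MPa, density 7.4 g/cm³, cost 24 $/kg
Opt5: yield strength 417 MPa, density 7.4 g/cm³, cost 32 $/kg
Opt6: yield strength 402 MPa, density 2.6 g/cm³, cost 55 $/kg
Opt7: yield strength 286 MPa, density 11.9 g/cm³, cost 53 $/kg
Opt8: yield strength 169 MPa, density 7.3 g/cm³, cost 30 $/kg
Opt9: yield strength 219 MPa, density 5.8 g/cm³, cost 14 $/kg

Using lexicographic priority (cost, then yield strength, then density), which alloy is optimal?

Opt3

First minimize cost: best is 14, kept {Opt3, Opt9}.
Then maximize yield strength: best is 670, kept {Opt3}.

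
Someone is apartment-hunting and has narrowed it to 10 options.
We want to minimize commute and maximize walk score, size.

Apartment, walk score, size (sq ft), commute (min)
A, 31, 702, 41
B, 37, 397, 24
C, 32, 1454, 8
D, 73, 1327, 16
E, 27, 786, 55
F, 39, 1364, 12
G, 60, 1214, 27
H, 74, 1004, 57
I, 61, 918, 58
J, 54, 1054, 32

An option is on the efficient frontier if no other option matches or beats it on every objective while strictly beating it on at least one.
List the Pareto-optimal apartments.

A: dominated by C (walk score 32≥31, size 1454≥702, commute 8≤41).
B: dominated by D (walk score 73≥37, size 1327≥397, commute 16≤24).
C: not dominated (best size).
D: not dominated.
E: dominated by C (walk score 32≥27, size 1454≥786, commute 8≤55).
F: not dominated.
G: dominated by D (walk score 73≥60, size 1327≥1214, commute 16≤27).
H: not dominated (best walk score).
I: dominated by D (walk score 73≥61, size 1327≥918, commute 16≤58).
J: dominated by D (walk score 73≥54, size 1327≥1054, commute 16≤32).

C, D, F, H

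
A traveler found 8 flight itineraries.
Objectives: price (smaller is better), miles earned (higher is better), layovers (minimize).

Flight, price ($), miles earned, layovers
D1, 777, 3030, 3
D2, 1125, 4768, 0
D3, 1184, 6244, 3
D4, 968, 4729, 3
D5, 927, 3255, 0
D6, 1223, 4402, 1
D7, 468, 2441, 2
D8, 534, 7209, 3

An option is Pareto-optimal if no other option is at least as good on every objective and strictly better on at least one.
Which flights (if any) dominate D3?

D8: price 534≤1184, miles earned 7209≥6244, layovers 3≤3 — dominates D3.
Others (D1, D2, D4, D5, D6, D7) are each worse than D3 on at least one objective.

D8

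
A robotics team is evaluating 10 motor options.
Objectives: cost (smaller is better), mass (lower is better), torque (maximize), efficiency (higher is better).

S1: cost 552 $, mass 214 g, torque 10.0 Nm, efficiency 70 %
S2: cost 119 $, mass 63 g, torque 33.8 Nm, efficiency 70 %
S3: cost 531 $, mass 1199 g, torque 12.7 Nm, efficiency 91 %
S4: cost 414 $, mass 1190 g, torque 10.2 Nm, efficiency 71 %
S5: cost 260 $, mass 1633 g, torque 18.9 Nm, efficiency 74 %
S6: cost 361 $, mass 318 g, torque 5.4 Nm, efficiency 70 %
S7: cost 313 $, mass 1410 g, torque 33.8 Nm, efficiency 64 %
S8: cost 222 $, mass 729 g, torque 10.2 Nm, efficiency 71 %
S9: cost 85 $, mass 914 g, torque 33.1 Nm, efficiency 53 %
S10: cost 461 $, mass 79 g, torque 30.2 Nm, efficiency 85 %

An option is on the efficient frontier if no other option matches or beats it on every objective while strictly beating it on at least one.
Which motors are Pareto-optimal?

S1: dominated by S2 (cost 119≤552, mass 63≤214, torque 33.8≥10.0, efficiency 70≥70).
S2: not dominated (best mass).
S3: not dominated (best efficiency).
S4: dominated by S8 (cost 222≤414, mass 729≤1190, torque 10.2≥10.2, efficiency 71≥71).
S5: not dominated.
S6: dominated by S2 (cost 119≤361, mass 63≤318, torque 33.8≥5.4, efficiency 70≥70).
S7: dominated by S2 (cost 119≤313, mass 63≤1410, torque 33.8≥33.8, efficiency 70≥64).
S8: not dominated.
S9: not dominated (best cost).
S10: not dominated.

S2, S3, S5, S8, S9, S10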